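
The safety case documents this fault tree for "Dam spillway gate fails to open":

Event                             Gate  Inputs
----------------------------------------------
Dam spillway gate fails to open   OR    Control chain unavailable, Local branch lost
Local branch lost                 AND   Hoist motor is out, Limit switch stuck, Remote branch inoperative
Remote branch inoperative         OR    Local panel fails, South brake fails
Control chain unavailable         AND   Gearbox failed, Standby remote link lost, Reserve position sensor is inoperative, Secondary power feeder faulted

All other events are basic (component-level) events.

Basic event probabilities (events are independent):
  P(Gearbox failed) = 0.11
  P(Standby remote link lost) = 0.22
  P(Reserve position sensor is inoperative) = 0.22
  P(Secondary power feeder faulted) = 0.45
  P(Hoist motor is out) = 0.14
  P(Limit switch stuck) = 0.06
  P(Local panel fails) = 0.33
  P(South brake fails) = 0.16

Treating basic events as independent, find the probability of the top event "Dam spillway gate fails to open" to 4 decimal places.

0.0061

P(Control chain unavailable) [AND] = 0.11 × 0.22 × 0.22 × 0.45 = 0.002396
P(Remote branch inoperative) [OR] = 1 − (1−0.33) × (1−0.16) = 0.437200
P(Local branch lost) [AND] = 0.14 × 0.06 × 0.437200 = 0.003672
P(Dam spillway gate fails to open) [OR] = 1 − (1−0.002396) × (1−0.003672) = 0.006059
Rounded to 4 decimal places: P(Dam spillway gate fails to open) ≈ 0.0061.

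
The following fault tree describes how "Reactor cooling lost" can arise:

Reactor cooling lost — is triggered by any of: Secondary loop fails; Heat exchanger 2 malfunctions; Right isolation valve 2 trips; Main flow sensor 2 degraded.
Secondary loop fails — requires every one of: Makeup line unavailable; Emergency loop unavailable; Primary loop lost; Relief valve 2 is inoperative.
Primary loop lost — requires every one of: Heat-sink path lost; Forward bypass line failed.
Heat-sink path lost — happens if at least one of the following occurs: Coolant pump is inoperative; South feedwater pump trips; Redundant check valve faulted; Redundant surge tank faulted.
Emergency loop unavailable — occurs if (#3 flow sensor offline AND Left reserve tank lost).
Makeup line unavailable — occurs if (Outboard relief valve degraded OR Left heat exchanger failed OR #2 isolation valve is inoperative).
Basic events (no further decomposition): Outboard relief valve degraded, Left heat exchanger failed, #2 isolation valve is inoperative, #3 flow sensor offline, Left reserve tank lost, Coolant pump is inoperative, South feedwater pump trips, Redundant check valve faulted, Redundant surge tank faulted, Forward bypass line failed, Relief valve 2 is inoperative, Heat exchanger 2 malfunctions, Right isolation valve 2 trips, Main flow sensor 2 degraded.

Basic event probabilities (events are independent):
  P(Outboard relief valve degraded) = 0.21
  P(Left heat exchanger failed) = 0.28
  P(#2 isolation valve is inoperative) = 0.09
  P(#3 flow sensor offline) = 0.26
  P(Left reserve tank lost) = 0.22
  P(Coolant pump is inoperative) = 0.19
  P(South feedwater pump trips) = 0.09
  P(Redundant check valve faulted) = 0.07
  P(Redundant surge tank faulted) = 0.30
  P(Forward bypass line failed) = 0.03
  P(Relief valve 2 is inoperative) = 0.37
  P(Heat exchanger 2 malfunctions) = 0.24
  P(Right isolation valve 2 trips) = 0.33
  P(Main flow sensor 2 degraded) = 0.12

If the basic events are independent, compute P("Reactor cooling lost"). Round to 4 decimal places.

0.5520

P(Makeup line unavailable) [OR] = 1 − (1−0.21) × (1−0.28) × (1−0.09) = 0.482392
P(Emergency loop unavailable) [AND] = 0.26 × 0.22 = 0.057200
P(Heat-sink path lost) [OR] = 1 − (1−0.19) × (1−0.09) × (1−0.07) × (1−0.30) = 0.520148
P(Primary loop lost) [AND] = 0.520148 × 0.03 = 0.015604
P(Secondary loop fails) [AND] = 0.482392 × 0.057200 × 0.015604 × 0.37 = 0.000159
P(Reactor cooling lost) [OR] = 1 − (1−0.000159) × (1−0.24) × (1−0.33) × (1−0.12) = 0.551975
Rounded to 4 decimal places: P(Reactor cooling lost) ≈ 0.5520.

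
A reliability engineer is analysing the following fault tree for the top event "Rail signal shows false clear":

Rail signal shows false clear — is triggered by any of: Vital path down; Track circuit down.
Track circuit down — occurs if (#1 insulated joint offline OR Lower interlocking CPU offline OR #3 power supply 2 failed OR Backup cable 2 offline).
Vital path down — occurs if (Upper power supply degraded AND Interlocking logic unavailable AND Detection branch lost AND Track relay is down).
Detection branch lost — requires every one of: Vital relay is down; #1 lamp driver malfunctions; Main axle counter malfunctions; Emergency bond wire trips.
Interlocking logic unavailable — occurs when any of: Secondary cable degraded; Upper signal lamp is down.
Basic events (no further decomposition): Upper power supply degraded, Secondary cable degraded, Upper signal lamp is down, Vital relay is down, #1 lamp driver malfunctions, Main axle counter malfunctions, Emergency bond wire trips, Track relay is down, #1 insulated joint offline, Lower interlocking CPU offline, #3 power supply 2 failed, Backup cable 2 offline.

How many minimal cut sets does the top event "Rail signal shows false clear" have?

Interlocking logic unavailable [OR]: union of children's cut sets → 2 cut set(s).
Detection branch lost [AND]: one cut set from each child combined → 1 × 1 × 1 × 1 = 1 cut set(s).
Vital path down [AND]: one cut set from each child combined → 1 × 2 × 1 × 1 = 2 cut set(s).
Track circuit down [OR]: union of children's cut sets → 4 cut set(s).
Rail signal shows false clear [OR]: union of children's cut sets → 6 cut set(s).
Minimal cut sets: {#1 lamp driver malfunctions, Emergency bond wire trips, Main axle counter malfunctions, Secondary cable degraded, Track relay is down, Upper power supply degraded, Vital relay is down}; {#1 lamp driver malfunctions, Emergency bond wire trips, Main axle counter malfunctions, Track relay is down, Upper power supply degraded, Upper signal lamp is down, Vital relay is down}; {#1 insulated joint offline}; {Lower interlocking CPU offline}; {#3 power supply 2 failed}; {Backup cable 2 offline}.

6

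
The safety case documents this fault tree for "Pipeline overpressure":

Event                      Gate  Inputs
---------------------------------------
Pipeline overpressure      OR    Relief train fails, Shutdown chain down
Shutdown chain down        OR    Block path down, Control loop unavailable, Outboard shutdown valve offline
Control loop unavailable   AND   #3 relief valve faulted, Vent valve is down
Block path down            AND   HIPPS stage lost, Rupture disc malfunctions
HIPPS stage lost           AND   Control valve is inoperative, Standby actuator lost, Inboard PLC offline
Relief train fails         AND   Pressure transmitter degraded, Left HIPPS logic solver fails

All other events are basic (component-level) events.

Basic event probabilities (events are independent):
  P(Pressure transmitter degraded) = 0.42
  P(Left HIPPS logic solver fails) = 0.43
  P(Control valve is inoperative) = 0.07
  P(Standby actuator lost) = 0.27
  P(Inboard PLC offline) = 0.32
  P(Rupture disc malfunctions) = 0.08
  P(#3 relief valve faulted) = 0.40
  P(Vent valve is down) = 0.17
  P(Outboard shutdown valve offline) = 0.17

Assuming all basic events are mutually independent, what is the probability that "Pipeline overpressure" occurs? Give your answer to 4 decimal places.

P(Relief train fails) [AND] = 0.42 × 0.43 = 0.180600
P(HIPPS stage lost) [AND] = 0.07 × 0.27 × 0.32 = 0.006048
P(Block path down) [AND] = 0.006048 × 0.08 = 0.000484
P(Control loop unavailable) [AND] = 0.40 × 0.17 = 0.068000
P(Shutdown chain down) [OR] = 1 − (1−0.000484) × (1−0.068000) × (1−0.17) = 0.226814
P(Pipeline overpressure) [OR] = 1 − (1−0.180600) × (1−0.226814) = 0.366451
Rounded to 4 decimal places: P(Pipeline overpressure) ≈ 0.3665.

0.3665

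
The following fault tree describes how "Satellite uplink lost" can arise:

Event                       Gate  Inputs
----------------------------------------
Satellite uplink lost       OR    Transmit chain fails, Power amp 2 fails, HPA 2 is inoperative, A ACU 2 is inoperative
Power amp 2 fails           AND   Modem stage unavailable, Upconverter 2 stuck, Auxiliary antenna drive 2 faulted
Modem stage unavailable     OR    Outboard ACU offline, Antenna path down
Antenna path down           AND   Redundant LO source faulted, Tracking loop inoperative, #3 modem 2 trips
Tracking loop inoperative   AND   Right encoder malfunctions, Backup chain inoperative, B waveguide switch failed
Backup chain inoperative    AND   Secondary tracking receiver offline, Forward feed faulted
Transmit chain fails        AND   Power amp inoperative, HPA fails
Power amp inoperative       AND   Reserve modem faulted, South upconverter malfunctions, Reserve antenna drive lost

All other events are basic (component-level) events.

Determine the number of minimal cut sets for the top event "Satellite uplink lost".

Power amp inoperative [AND]: one cut set from each child combined → 1 × 1 × 1 = 1 cut set(s).
Transmit chain fails [AND]: one cut set from each child combined → 1 × 1 = 1 cut set(s).
Backup chain inoperative [AND]: one cut set from each child combined → 1 × 1 = 1 cut set(s).
Tracking loop inoperative [AND]: one cut set from each child combined → 1 × 1 × 1 = 1 cut set(s).
Antenna path down [AND]: one cut set from each child combined → 1 × 1 × 1 = 1 cut set(s).
Modem stage unavailable [OR]: union of children's cut sets → 2 cut set(s).
Power amp 2 fails [AND]: one cut set from each child combined → 2 × 1 × 1 = 2 cut set(s).
Satellite uplink lost [OR]: union of children's cut sets → 5 cut set(s).
Minimal cut sets: {HPA fails, Reserve antenna drive lost, Reserve modem faulted, South upconverter malfunctions}; {Auxiliary antenna drive 2 faulted, Outboard ACU offline, Upconverter 2 stuck}; {#3 modem 2 trips, Auxiliary antenna drive 2 faulted, B waveguide switch failed, Forward feed faulted, Redundant LO source faulted, Right encoder malfunctions, Secondary tracking receiver offline, Upconverter 2 stuck}; {HPA 2 is inoperative}; {A ACU 2 is inoperative}.

5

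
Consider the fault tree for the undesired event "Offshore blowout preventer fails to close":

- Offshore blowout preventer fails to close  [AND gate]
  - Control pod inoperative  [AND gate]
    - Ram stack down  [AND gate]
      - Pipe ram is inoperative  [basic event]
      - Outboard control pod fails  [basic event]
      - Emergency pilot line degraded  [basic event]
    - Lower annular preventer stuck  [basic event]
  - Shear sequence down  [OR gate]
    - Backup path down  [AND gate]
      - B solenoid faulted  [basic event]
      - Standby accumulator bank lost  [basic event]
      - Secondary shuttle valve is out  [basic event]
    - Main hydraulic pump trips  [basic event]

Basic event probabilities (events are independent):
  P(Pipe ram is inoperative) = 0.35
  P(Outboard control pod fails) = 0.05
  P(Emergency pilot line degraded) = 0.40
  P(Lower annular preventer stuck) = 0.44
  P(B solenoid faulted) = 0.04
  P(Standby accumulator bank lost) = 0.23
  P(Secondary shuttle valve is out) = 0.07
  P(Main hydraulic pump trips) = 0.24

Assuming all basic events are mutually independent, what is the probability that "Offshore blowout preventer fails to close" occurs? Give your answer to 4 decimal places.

P(Ram stack down) [AND] = 0.35 × 0.05 × 0.40 = 0.007000
P(Control pod inoperative) [AND] = 0.007000 × 0.44 = 0.003080
P(Backup path down) [AND] = 0.04 × 0.23 × 0.07 = 0.000644
P(Shear sequence down) [OR] = 1 − (1−0.000644) × (1−0.24) = 0.240489
P(Offshore blowout preventer fails to close) [AND] = 0.003080 × 0.240489 = 0.000741
Rounded to 4 decimal places: P(Offshore blowout preventer fails to close) ≈ 0.0007.

0.0007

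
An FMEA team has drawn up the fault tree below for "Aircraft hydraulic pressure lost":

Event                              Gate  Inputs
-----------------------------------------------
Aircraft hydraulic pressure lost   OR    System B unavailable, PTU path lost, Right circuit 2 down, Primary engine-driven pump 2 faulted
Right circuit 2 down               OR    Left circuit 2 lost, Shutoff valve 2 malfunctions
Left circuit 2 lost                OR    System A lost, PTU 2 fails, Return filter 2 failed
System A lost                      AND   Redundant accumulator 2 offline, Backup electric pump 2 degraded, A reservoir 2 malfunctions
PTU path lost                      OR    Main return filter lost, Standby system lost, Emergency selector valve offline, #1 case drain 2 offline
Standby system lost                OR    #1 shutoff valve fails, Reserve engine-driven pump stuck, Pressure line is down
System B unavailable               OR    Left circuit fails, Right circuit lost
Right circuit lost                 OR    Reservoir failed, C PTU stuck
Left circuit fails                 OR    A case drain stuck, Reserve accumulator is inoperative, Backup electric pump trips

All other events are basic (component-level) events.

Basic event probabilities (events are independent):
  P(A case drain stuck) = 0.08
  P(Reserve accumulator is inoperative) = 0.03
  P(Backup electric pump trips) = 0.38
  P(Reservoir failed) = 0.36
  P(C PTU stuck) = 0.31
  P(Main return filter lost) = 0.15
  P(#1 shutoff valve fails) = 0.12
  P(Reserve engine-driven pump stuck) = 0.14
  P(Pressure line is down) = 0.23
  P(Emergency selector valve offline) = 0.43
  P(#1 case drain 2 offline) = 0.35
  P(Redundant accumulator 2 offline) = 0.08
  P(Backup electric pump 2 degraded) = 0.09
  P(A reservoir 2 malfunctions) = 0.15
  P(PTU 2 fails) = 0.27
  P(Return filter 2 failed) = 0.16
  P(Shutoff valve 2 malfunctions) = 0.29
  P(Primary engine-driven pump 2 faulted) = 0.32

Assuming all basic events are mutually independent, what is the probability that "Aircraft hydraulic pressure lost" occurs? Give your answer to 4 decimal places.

0.9867

P(Left circuit fails) [OR] = 1 − (1−0.08) × (1−0.03) × (1−0.38) = 0.446712
P(Right circuit lost) [OR] = 1 − (1−0.36) × (1−0.31) = 0.558400
P(System B unavailable) [OR] = 1 − (1−0.446712) × (1−0.558400) = 0.755668
P(Standby system lost) [OR] = 1 − (1−0.12) × (1−0.14) × (1−0.23) = 0.417264
P(PTU path lost) [OR] = 1 − (1−0.15) × (1−0.417264) × (1−0.43) × (1−0.35) = 0.816482
P(System A lost) [AND] = 0.08 × 0.09 × 0.15 = 0.001080
P(Left circuit 2 lost) [OR] = 1 − (1−0.001080) × (1−0.27) × (1−0.16) = 0.387462
P(Right circuit 2 down) [OR] = 1 − (1−0.387462) × (1−0.29) = 0.565098
P(Aircraft hydraulic pressure lost) [OR] = 1 − (1−0.755668) × (1−0.816482) × (1−0.565098) × (1−0.32) = 0.986740
Rounded to 4 decimal places: P(Aircraft hydraulic pressure lost) ≈ 0.9867.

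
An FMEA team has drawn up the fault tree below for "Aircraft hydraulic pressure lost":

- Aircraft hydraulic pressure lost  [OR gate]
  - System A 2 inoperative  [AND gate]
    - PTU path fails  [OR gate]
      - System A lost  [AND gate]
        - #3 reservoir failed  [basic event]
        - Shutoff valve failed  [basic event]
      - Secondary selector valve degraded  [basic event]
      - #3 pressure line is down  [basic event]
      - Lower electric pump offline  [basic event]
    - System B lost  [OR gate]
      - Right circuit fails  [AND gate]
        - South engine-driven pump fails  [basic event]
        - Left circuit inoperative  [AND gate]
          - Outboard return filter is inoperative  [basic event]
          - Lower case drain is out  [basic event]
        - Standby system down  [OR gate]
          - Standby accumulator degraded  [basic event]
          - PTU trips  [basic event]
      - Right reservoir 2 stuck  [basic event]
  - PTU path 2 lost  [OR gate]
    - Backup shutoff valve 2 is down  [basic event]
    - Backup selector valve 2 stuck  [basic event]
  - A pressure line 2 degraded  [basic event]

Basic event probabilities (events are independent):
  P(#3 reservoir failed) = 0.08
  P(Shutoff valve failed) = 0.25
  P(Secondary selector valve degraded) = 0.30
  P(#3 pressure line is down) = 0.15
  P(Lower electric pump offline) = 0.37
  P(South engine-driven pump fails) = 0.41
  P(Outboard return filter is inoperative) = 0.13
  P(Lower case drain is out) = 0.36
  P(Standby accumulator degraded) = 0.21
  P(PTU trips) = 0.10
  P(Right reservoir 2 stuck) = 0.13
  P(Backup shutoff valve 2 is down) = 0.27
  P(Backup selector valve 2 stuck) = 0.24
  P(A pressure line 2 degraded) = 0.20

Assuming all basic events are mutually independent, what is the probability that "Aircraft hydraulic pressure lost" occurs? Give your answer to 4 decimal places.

0.5940

P(System A lost) [AND] = 0.08 × 0.25 = 0.020000
P(PTU path fails) [OR] = 1 − (1−0.020000) × (1−0.30) × (1−0.15) × (1−0.37) = 0.632647
P(Left circuit inoperative) [AND] = 0.13 × 0.36 = 0.046800
P(Standby system down) [OR] = 1 − (1−0.21) × (1−0.10) = 0.289000
P(Right circuit fails) [AND] = 0.41 × 0.046800 × 0.289000 = 0.005545
P(System B lost) [OR] = 1 − (1−0.005545) × (1−0.13) = 0.134824
P(System A 2 inoperative) [AND] = 0.632647 × 0.134824 = 0.085296
P(PTU path 2 lost) [OR] = 1 − (1−0.27) × (1−0.24) = 0.445200
P(Aircraft hydraulic pressure lost) [OR] = 1 − (1−0.085296) × (1−0.445200) × (1−0.20) = 0.594018
Rounded to 4 decimal places: P(Aircraft hydraulic pressure lost) ≈ 0.5940.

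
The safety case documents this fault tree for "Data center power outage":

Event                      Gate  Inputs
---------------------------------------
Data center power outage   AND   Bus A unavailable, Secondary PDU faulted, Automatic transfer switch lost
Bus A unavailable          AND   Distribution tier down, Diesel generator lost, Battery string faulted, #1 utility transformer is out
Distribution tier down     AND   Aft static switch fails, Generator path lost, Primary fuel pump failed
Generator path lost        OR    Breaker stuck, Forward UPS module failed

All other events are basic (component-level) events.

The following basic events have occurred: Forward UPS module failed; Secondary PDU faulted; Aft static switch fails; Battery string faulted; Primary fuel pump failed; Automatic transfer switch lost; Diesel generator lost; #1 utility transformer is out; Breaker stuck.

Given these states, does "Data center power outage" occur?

Yes

Generator path lost [OR]: Breaker stuck=occurs, Forward UPS module failed=occurs → at least one input occurs → occurs.
Distribution tier down [AND]: Aft static switch fails=occurs, Generator path lost=occurs, Primary fuel pump failed=occurs → all inputs occur → occurs.
Bus A unavailable [AND]: Distribution tier down=occurs, Diesel generator lost=occurs, Battery string faulted=occurs, #1 utility transformer is out=occurs → all inputs occur → occurs.
Data center power outage [AND]: Bus A unavailable=occurs, Secondary PDU faulted=occurs, Automatic transfer switch lost=occurs → all inputs occur → occurs.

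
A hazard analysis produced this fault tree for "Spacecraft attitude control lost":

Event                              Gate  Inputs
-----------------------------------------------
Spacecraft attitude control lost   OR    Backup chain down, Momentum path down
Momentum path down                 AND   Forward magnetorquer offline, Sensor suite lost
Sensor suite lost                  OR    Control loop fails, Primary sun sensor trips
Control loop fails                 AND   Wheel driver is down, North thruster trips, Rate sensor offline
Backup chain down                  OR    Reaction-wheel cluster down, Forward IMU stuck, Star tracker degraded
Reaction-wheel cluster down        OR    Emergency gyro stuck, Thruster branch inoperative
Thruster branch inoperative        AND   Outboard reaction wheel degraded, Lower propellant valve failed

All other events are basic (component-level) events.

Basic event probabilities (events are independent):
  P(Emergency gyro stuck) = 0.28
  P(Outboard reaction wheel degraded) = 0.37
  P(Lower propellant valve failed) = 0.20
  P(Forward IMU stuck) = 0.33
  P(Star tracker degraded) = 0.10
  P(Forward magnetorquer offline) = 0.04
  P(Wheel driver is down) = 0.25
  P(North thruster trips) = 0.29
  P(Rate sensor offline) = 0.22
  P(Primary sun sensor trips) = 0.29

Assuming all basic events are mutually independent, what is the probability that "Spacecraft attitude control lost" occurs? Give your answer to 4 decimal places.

P(Thruster branch inoperative) [AND] = 0.37 × 0.20 = 0.074000
P(Reaction-wheel cluster down) [OR] = 1 − (1−0.28) × (1−0.074000) = 0.333280
P(Backup chain down) [OR] = 1 − (1−0.333280) × (1−0.33) × (1−0.10) = 0.597968
P(Control loop fails) [AND] = 0.25 × 0.29 × 0.22 = 0.015950
P(Sensor suite lost) [OR] = 1 − (1−0.015950) × (1−0.29) = 0.301325
P(Momentum path down) [AND] = 0.04 × 0.301325 = 0.012053
P(Spacecraft attitude control lost) [OR] = 1 − (1−0.597968) × (1−0.012053) = 0.602814
Rounded to 4 decimal places: P(Spacecraft attitude control lost) ≈ 0.6028.

0.6028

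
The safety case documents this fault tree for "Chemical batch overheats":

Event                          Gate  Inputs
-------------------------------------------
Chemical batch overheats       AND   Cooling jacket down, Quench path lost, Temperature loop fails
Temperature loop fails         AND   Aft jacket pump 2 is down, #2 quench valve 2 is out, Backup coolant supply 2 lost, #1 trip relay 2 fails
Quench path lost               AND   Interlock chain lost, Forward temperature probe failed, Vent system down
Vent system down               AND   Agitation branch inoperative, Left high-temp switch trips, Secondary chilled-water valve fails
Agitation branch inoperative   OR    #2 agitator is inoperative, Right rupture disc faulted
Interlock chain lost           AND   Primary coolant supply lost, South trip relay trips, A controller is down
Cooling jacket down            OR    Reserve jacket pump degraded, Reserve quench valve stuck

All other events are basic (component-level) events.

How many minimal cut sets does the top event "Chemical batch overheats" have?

Cooling jacket down [OR]: union of children's cut sets → 2 cut set(s).
Interlock chain lost [AND]: one cut set from each child combined → 1 × 1 × 1 = 1 cut set(s).
Agitation branch inoperative [OR]: union of children's cut sets → 2 cut set(s).
Vent system down [AND]: one cut set from each child combined → 2 × 1 × 1 = 2 cut set(s).
Quench path lost [AND]: one cut set from each child combined → 1 × 1 × 2 = 2 cut set(s).
Temperature loop fails [AND]: one cut set from each child combined → 1 × 1 × 1 × 1 = 1 cut set(s).
Chemical batch overheats [AND]: one cut set from each child combined → 2 × 2 × 1 = 4 cut set(s).
Minimal cut sets: {#1 trip relay 2 fails, #2 agitator is inoperative, #2 quench valve 2 is out, A controller is down, Aft jacket pump 2 is down, Backup coolant supply 2 lost, Forward temperature probe failed, Left high-temp switch trips, Primary coolant supply lost, Reserve jacket pump degraded, Secondary chilled-water valve fails, South trip relay trips}; {#1 trip relay 2 fails, #2 quench valve 2 is out, A controller is down, Aft jacket pump 2 is down, Backup coolant supply 2 lost, Forward temperature probe failed, Left high-temp switch trips, Primary coolant supply lost, Reserve jacket pump degraded, Right rupture disc faulted, Secondary chilled-water valve fails, South trip relay trips}; {#1 trip relay 2 fails, #2 agitator is inoperative, #2 quench valve 2 is out, A controller is down, Aft jacket pump 2 is down, Backup coolant supply 2 lost, Forward temperature probe failed, Left high-temp switch trips, Primary coolant supply lost, Reserve quench valve stuck, Secondary chilled-water valve fails, South trip relay trips}; {#1 trip relay 2 fails, #2 quench valve 2 is out, A controller is down, Aft jacket pump 2 is down, Backup coolant supply 2 lost, Forward temperature probe failed, Left high-temp switch trips, Primary coolant supply lost, Reserve quench valve stuck, Right rupture disc faulted, Secondary chilled-water valve fails, South trip relay trips}.

4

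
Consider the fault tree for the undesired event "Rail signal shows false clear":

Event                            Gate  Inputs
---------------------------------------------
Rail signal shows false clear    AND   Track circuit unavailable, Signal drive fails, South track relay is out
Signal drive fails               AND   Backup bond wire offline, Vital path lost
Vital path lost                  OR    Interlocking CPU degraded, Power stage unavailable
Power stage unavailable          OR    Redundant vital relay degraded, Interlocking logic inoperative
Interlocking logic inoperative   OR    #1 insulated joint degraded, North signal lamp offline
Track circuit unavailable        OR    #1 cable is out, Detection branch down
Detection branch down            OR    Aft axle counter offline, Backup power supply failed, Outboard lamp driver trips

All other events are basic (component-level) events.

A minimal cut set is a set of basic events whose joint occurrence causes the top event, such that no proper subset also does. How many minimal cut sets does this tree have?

16

Detection branch down [OR]: union of children's cut sets → 3 cut set(s).
Track circuit unavailable [OR]: union of children's cut sets → 4 cut set(s).
Interlocking logic inoperative [OR]: union of children's cut sets → 2 cut set(s).
Power stage unavailable [OR]: union of children's cut sets → 3 cut set(s).
Vital path lost [OR]: union of children's cut sets → 4 cut set(s).
Signal drive fails [AND]: one cut set from each child combined → 1 × 4 = 4 cut set(s).
Rail signal shows false clear [AND]: one cut set from each child combined → 4 × 4 × 1 = 16 cut set(s).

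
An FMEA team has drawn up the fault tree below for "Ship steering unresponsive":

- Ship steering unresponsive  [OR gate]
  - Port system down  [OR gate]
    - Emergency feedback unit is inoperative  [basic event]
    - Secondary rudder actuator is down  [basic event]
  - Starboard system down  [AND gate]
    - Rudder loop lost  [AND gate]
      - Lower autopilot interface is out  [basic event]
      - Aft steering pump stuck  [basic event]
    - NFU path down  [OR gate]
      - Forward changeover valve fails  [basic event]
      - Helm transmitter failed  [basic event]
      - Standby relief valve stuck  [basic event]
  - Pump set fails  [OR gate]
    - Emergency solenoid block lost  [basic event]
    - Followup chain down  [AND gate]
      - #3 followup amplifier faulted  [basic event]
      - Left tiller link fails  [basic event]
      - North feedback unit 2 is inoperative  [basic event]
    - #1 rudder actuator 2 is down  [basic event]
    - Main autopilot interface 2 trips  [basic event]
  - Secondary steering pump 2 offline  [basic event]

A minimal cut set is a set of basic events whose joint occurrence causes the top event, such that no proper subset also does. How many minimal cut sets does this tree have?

Port system down [OR]: union of children's cut sets → 2 cut set(s).
Rudder loop lost [AND]: one cut set from each child combined → 1 × 1 = 1 cut set(s).
NFU path down [OR]: union of children's cut sets → 3 cut set(s).
Starboard system down [AND]: one cut set from each child combined → 1 × 3 = 3 cut set(s).
Followup chain down [AND]: one cut set from each child combined → 1 × 1 × 1 = 1 cut set(s).
Pump set fails [OR]: union of children's cut sets → 4 cut set(s).
Ship steering unresponsive [OR]: union of children's cut sets → 10 cut set(s).
Minimal cut sets: {Emergency feedback unit is inoperative}; {Secondary rudder actuator is down}; {Aft steering pump stuck, Forward changeover valve fails, Lower autopilot interface is out}; {Aft steering pump stuck, Helm transmitter failed, Lower autopilot interface is out}; {Aft steering pump stuck, Lower autopilot interface is out, Standby relief valve stuck}; {Emergency solenoid block lost}; {#3 followup amplifier faulted, Left tiller link fails, North feedback unit 2 is inoperative}; {#1 rudder actuator 2 is down}; {Main autopilot interface 2 trips}; {Secondary steering pump 2 offline}.

10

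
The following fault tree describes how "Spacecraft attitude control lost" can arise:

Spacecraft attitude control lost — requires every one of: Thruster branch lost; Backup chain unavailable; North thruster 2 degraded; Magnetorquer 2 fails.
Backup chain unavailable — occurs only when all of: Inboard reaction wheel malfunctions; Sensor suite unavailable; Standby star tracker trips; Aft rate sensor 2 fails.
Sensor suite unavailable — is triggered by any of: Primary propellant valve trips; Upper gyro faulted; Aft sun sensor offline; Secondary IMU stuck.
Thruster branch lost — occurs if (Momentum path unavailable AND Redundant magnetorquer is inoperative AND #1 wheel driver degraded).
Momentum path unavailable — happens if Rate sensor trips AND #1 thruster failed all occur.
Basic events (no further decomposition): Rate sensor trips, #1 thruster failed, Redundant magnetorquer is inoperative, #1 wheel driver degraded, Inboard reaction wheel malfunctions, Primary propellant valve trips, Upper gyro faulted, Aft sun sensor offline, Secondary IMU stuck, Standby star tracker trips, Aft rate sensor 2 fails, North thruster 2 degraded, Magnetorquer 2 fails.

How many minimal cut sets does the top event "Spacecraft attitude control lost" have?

4

Momentum path unavailable [AND]: one cut set from each child combined → 1 × 1 = 1 cut set(s).
Thruster branch lost [AND]: one cut set from each child combined → 1 × 1 × 1 = 1 cut set(s).
Sensor suite unavailable [OR]: union of children's cut sets → 4 cut set(s).
Backup chain unavailable [AND]: one cut set from each child combined → 1 × 4 × 1 × 1 = 4 cut set(s).
Spacecraft attitude control lost [AND]: one cut set from each child combined → 1 × 4 × 1 × 1 = 4 cut set(s).
Minimal cut sets: {#1 thruster failed, #1 wheel driver degraded, Aft rate sensor 2 fails, Inboard reaction wheel malfunctions, Magnetorquer 2 fails, North thruster 2 degraded, Primary propellant valve trips, Rate sensor trips, Redundant magnetorquer is inoperative, Standby star tracker trips}; {#1 thruster failed, #1 wheel driver degraded, Aft rate sensor 2 fails, Inboard reaction wheel malfunctions, Magnetorquer 2 fails, North thruster 2 degraded, Rate sensor trips, Redundant magnetorquer is inoperative, Standby star tracker trips, Upper gyro faulted}; {#1 thruster failed, #1 wheel driver degraded, Aft rate sensor 2 fails, Aft sun sensor offline, Inboard reaction wheel malfunctions, Magnetorquer 2 fails, North thruster 2 degraded, Rate sensor trips, Redundant magnetorquer is inoperative, Standby star tracker trips}; {#1 thruster failed, #1 wheel driver degraded, Aft rate sensor 2 fails, Inboard reaction wheel malfunctions, Magnetorquer 2 fails, North thruster 2 degraded, Rate sensor trips, Redundant magnetorquer is inoperative, Secondary IMU stuck, Standby star tracker trips}.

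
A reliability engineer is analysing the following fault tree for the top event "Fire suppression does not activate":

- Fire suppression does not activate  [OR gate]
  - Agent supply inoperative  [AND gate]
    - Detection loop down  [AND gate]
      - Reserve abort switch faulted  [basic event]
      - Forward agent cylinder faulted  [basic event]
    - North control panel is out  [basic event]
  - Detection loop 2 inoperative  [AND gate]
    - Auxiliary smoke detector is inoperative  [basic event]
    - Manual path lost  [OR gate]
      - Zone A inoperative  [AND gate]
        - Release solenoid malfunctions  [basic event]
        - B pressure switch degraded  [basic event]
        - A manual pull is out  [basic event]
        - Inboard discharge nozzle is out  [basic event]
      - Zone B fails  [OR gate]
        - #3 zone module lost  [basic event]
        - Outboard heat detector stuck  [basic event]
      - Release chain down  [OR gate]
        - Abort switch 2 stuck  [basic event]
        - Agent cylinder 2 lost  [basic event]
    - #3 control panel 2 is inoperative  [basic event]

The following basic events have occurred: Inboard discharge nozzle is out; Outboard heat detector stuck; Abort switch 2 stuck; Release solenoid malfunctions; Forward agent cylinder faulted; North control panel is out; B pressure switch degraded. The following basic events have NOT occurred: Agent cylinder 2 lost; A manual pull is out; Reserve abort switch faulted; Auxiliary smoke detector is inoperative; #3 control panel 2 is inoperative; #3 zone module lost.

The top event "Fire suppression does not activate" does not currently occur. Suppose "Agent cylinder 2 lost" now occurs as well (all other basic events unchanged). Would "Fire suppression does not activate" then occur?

Counterfactual: set "Agent cylinder 2 lost" to occurred.
Detection loop down [AND]: Reserve abort switch faulted=not, Forward agent cylinder faulted=occurs → not all inputs occur → does not occur.
Agent supply inoperative [AND]: Detection loop down=not, North control panel is out=occurs → not all inputs occur → does not occur.
Zone A inoperative [AND]: Release solenoid malfunctions=occurs, B pressure switch degraded=occurs, A manual pull is out=not, Inboard discharge nozzle is out=occurs → not all inputs occur → does not occur.
Zone B fails [OR]: #3 zone module lost=not, Outboard heat detector stuck=occurs → at least one input occurs → occurs.
Release chain down [OR]: Abort switch 2 stuck=occurs, Agent cylinder 2 lost=occurs → at least one input occurs → occurs.
Manual path lost [OR]: Zone A inoperative=not, Zone B fails=occurs, Release chain down=occurs → at least one input occurs → occurs.
Detection loop 2 inoperative [AND]: Auxiliary smoke detector is inoperative=not, Manual path lost=occurs, #3 control panel 2 is inoperative=not → not all inputs occur → does not occur.
Fire suppression does not activate [OR]: Agent supply inoperative=not, Detection loop 2 inoperative=not → no input occurs → does not occur.

No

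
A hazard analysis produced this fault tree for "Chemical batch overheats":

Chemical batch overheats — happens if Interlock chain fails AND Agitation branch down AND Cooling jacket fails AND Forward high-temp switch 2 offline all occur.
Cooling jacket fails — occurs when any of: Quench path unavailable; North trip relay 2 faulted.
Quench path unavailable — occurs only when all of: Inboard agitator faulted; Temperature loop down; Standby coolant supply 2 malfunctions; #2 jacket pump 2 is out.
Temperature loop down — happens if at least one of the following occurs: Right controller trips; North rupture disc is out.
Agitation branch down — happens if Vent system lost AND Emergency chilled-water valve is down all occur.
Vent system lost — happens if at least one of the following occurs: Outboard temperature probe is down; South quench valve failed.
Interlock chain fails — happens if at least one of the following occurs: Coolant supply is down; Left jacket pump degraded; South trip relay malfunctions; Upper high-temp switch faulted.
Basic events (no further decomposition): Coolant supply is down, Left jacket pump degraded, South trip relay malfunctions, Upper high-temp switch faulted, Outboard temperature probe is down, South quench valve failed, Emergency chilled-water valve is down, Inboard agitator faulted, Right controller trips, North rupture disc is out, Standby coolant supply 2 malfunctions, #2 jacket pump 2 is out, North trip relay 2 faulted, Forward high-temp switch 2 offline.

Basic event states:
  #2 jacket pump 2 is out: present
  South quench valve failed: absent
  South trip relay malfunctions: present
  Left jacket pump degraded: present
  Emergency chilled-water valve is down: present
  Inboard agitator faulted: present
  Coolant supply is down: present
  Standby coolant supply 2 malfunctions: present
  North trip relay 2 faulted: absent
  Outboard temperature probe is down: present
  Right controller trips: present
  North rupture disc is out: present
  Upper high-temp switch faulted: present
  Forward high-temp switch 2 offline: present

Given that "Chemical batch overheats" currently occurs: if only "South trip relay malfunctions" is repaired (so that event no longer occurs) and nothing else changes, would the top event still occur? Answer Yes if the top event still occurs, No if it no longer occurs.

Yes

Counterfactual: set "South trip relay malfunctions" to not occurred.
Interlock chain fails [OR]: Coolant supply is down=occurs, Left jacket pump degraded=occurs, South trip relay malfunctions=not, Upper high-temp switch faulted=occurs → at least one input occurs → occurs.
Vent system lost [OR]: Outboard temperature probe is down=occurs, South quench valve failed=not → at least one input occurs → occurs.
Agitation branch down [AND]: Vent system lost=occurs, Emergency chilled-water valve is down=occurs → all inputs occur → occurs.
Temperature loop down [OR]: Right controller trips=occurs, North rupture disc is out=occurs → at least one input occurs → occurs.
Quench path unavailable [AND]: Inboard agitator faulted=occurs, Temperature loop down=occurs, Standby coolant supply 2 malfunctions=occurs, #2 jacket pump 2 is out=occurs → all inputs occur → occurs.
Cooling jacket fails [OR]: Quench path unavailable=occurs, North trip relay 2 faulted=not → at least one input occurs → occurs.
Chemical batch overheats [AND]: Interlock chain fails=occurs, Agitation branch down=occurs, Cooling jacket fails=occurs, Forward high-temp switch 2 offline=occurs → all inputs occur → occurs.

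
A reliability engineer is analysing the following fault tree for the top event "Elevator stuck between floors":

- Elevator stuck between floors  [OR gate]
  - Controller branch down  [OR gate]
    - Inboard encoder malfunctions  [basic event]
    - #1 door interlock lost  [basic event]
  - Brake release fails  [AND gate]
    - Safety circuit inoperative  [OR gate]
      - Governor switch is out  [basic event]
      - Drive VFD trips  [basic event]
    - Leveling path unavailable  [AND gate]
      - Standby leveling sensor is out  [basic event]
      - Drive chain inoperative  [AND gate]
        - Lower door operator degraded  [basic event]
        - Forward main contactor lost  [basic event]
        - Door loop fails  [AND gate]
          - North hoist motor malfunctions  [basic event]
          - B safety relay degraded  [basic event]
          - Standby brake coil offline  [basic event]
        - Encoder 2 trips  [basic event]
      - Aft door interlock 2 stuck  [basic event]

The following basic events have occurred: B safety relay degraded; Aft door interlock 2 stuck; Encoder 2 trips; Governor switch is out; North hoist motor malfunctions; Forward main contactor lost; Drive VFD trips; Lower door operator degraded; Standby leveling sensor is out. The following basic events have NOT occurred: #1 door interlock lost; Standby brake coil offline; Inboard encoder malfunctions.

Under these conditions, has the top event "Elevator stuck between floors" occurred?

Controller branch down [OR]: Inboard encoder malfunctions=not, #1 door interlock lost=not → no input occurs → does not occur.
Safety circuit inoperative [OR]: Governor switch is out=occurs, Drive VFD trips=occurs → at least one input occurs → occurs.
Door loop fails [AND]: North hoist motor malfunctions=occurs, B safety relay degraded=occurs, Standby brake coil offline=not → not all inputs occur → does not occur.
Drive chain inoperative [AND]: Lower door operator degraded=occurs, Forward main contactor lost=occurs, Door loop fails=not, Encoder 2 trips=occurs → not all inputs occur → does not occur.
Leveling path unavailable [AND]: Standby leveling sensor is out=occurs, Drive chain inoperative=not, Aft door interlock 2 stuck=occurs → not all inputs occur → does not occur.
Brake release fails [AND]: Safety circuit inoperative=occurs, Leveling path unavailable=not → not all inputs occur → does not occur.
Elevator stuck between floors [OR]: Controller branch down=not, Brake release fails=not → no input occurs → does not occur.

No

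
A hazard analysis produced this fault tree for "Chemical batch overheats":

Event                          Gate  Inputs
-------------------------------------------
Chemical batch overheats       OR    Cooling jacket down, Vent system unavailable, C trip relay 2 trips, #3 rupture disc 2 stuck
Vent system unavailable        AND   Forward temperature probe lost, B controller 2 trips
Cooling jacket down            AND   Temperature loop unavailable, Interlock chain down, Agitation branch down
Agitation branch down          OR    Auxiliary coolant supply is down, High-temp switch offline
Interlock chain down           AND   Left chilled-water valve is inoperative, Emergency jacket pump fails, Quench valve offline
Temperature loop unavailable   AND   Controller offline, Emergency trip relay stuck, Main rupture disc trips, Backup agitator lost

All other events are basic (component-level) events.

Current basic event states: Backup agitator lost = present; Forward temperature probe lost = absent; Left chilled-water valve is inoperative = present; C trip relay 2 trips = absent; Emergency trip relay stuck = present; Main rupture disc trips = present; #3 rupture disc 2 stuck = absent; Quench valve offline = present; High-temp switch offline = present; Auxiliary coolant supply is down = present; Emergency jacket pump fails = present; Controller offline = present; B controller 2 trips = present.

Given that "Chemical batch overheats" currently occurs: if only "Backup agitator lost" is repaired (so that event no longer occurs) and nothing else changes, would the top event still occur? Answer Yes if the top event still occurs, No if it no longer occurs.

No

Counterfactual: set "Backup agitator lost" to not occurred.
Temperature loop unavailable [AND]: Controller offline=occurs, Emergency trip relay stuck=occurs, Main rupture disc trips=occurs, Backup agitator lost=not → not all inputs occur → does not occur.
Interlock chain down [AND]: Left chilled-water valve is inoperative=occurs, Emergency jacket pump fails=occurs, Quench valve offline=occurs → all inputs occur → occurs.
Agitation branch down [OR]: Auxiliary coolant supply is down=occurs, High-temp switch offline=occurs → at least one input occurs → occurs.
Cooling jacket down [AND]: Temperature loop unavailable=not, Interlock chain down=occurs, Agitation branch down=occurs → not all inputs occur → does not occur.
Vent system unavailable [AND]: Forward temperature probe lost=not, B controller 2 trips=occurs → not all inputs occur → does not occur.
Chemical batch overheats [OR]: Cooling jacket down=not, Vent system unavailable=not, C trip relay 2 trips=not, #3 rupture disc 2 stuck=not → no input occurs → does not occur.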